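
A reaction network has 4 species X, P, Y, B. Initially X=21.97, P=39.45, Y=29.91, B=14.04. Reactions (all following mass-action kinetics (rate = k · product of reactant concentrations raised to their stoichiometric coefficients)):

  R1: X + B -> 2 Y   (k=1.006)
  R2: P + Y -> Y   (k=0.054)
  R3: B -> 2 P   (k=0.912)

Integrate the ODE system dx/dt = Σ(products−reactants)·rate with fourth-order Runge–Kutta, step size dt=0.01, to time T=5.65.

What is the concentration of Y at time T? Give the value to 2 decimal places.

RK4 with dt=0.01: 565 steps to T=5.65. Trajectory (selected grid times):
t=0.00: X=21.97 P=39.45 Y=29.91 B=14.04
t=0.63: X=8.78 P=6.70 Y=56.30 B=0.01
t=1.26: X=8.76 P=0.99 Y=56.32 B=0.00
t=1.88: X=8.76 P=0.15 Y=56.32 B=0.00
t=2.51: X=8.76 P=0.02 Y=56.32 B=0.00
t=3.14: X=8.76 P=0.00 Y=56.32 B=0.00
t=3.77: X=8.76 P=0.00 Y=56.32 B=0.00
t=4.39: X=8.76 P=0.00 Y=56.32 B=0.00
t=5.02: X=8.76 P=0.00 Y=56.32 B=0.00
t=5.65: X=8.76 P=0.00 Y=56.32 B=0.00
Read off Y at T=5.65: 56.32

Y at T = 56.32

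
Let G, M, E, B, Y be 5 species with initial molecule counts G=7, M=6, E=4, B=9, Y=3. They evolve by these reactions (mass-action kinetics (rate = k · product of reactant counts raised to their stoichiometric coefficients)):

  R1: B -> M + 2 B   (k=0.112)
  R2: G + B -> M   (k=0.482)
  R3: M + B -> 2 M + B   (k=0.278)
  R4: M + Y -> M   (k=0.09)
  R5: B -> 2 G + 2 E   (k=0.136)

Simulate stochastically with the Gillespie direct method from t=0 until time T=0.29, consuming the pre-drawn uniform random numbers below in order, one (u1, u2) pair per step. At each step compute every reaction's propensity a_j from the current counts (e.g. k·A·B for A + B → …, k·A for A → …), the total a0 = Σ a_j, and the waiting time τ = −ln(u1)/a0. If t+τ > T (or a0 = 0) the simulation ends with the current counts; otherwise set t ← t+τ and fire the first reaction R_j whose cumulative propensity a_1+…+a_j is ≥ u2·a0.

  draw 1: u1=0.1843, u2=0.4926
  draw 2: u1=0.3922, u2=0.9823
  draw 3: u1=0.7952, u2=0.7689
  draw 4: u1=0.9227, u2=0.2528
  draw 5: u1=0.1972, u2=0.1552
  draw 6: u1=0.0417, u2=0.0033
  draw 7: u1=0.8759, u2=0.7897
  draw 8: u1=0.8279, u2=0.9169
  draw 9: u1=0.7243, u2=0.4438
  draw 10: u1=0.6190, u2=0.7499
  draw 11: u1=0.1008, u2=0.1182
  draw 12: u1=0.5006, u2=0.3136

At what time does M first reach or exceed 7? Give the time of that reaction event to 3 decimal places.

t=0.000: G=7 M=6 E=4 B=9 Y=3
Draw 1: a1=1.008, a2=30.366, a3=15.012, a4=1.620, a5=1.224, a0=49.230; τ=−ln(0.1843)/49.230=0.034 → t=0.034; u2·a0=0.4926·49.230=24.251; a1=1.008 < 24.251 ≤ a1+a2=31.374 → R2 fires; G=6 M=7 E=4 B=8 Y=3
Draw 2: a1=0.896, a2=23.136, a3=15.568, a4=1.890, a5=1.088, a0=42.578; τ=−ln(0.3922)/42.578=0.022 → t=0.056; u2·a0=0.9823·42.578=41.824; a1+…+a4=41.490 < 41.824 ≤ a1+…+a5=42.578 → R5 fires; G=8 M=7 E=6 B=7 Y=3
Draw 3: a1=0.784, a2=26.992, a3=13.622, a4=1.890, a5=0.952, a0=44.240; τ=−ln(0.7952)/44.240=0.005 → t=0.062; u2·a0=0.7689·44.240=34.016; a1+a2=27.776 < 34.016 ≤ a1+…+a3=41.398 → R3 fires; G=8 M=8 E=6 B=7 Y=3
Draw 4: a1=0.784, a2=26.992, a3=15.568, a4=2.160, a5=0.952, a0=46.456; τ=−ln(0.9227)/46.456=0.002 → t=0.063; u2·a0=0.2528·46.456=11.744; a1=0.784 < 11.744 ≤ a1+a2=27.776 → R2 fires; G=7 M=9 E=6 B=6 Y=3
Draw 5: a1=0.672, a2=20.244, a3=15.012, a4=2.430, a5=0.816, a0=39.174; τ=−ln(0.1972)/39.174=0.041 → t=0.105; u2·a0=0.1552·39.174=6.080; a1=0.672 < 6.080 ≤ a1+a2=20.916 → R2 fires; G=6 M=10 E=6 B=5 Y=3
Draw 6: a1=0.560, a2=14.460, a3=13.900, a4=2.700, a5=0.680, a0=32.300; τ=−ln(0.0417)/32.300=0.098 → t=0.203; u2·a0=0.0033·32.300=0.107 ≤ a1=0.560 → R1 fires; G=6 M=11 E=6 B=6 Y=3
Draw 7: a1=0.672, a2=17.352, a3=18.348, a4=2.970, a5=0.816, a0=40.158; τ=−ln(0.8759)/40.158=0.003 → t=0.206; u2·a0=0.7897·40.158=31.713; a1+a2=18.024 < 31.713 ≤ a1+…+a3=36.372 → R3 fires; G=6 M=12 E=6 B=6 Y=3
Draw 8: a1=0.672, a2=17.352, a3=20.016, a4=3.240, a5=0.816, a0=42.096; τ=−ln(0.8279)/42.096=0.004 → t=0.211; u2·a0=0.9169·42.096=38.598; a1+…+a3=38.040 < 38.598 ≤ a1+…+a4=41.280 → R4 fires; G=6 M=12 E=6 B=6 Y=2
Draw 9: a1=0.672, a2=17.352, a3=20.016, a4=2.160, a5=0.816, a0=41.016; τ=−ln(0.7243)/41.016=0.008 → t=0.219; u2·a0=0.4438·41.016=18.203; a1+a2=18.024 < 18.203 ≤ a1+…+a3=38.040 → R3 fires; G=6 M=13 E=6 B=6 Y=2
Draw 10: a1=0.672, a2=17.352, a3=21.684, a4=2.340, a5=0.816, a0=42.864; τ=−ln(0.6190)/42.864=0.011 → t=0.230; u2·a0=0.7499·42.864=32.144; a1+a2=18.024 < 32.144 ≤ a1+…+a3=39.708 → R3 fires; G=6 M=14 E=6 B=6 Y=2
Draw 11: a1=0.672, a2=17.352, a3=23.352, a4=2.520, a5=0.816, a0=44.712; τ=−ln(0.1008)/44.712=0.051 → t=0.281; u2·a0=0.1182·44.712=5.285; a1=0.672 < 5.285 ≤ a1+a2=18.024 → R2 fires; G=5 M=15 E=6 B=5 Y=2
Draw 12: a1=0.560, a2=12.050, a3=20.850, a4=2.700, a5=0.680, a0=36.840; τ=−ln(0.5006)/36.840=0.019 → t=0.300 > T=0.29: stop.
M first becomes ≥ 7 when it reaches 7 at the event at t=0.034.

Threshold first reached at t = 0.034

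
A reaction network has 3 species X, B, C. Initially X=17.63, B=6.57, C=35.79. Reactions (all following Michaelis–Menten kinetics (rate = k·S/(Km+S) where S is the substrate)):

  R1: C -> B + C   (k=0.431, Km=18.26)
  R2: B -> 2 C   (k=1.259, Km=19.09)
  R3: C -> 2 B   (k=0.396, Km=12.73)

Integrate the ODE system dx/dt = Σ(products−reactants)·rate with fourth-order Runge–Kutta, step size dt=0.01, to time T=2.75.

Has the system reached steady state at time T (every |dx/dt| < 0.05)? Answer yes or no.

RK4 with dt=0.01: 275 steps to T=2.75. Trajectory (selected grid times):
t=0.00: X=17.63 B=6.57 C=35.79
t=0.31: X=17.63 B=6.74 C=35.90
t=0.61: X=17.63 B=6.90 C=36.01
t=0.92: X=17.63 B=7.07 C=36.13
t=1.22: X=17.63 B=7.23 C=36.25
t=1.53: X=17.63 B=7.39 C=36.37
t=1.83: X=17.63 B=7.54 C=36.50
t=2.14: X=17.63 B=7.70 C=36.63
t=2.44: X=17.63 B=7.86 C=36.76
t=2.75: X=17.63 B=8.01 C=36.90
Rates at T: R1=0.2883, R2=0.3723, R3=0.2944
dx/dt at T (Σ net stoichiometry × rate): X=+0.0000, B=+0.5049, C=+0.4501
Largest |dx/dt| is |+0.5049| (B) ≥ 0.05 → not steady.

Steady state at T: no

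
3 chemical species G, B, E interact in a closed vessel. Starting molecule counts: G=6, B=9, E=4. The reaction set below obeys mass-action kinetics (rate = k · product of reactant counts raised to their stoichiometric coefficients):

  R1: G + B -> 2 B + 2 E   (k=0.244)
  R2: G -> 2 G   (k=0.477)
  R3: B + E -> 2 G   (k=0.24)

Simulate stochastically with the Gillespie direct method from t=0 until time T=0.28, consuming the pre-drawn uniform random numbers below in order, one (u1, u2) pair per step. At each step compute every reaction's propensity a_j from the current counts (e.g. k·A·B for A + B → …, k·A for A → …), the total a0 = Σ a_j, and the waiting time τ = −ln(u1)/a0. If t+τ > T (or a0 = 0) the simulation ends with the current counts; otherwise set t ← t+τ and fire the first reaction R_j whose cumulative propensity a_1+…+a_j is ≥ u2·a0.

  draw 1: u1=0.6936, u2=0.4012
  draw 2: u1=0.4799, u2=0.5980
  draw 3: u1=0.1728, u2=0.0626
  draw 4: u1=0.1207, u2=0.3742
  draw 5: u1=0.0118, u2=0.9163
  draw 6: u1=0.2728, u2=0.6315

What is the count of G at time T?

t=0.000: G=6 B=9 E=4
Draw 1: a1=13.176, a2=2.862, a3=8.640, a0=24.678; τ=−ln(0.6936)/24.678=0.015 → t=0.015; u2·a0=0.4012·24.678=9.901 ≤ a1=13.176 → R1 fires; G=5 B=10 E=6
Draw 2: a1=12.200, a2=2.385, a3=14.400, a0=28.985; τ=−ln(0.4799)/28.985=0.025 → t=0.040; u2·a0=0.5980·28.985=17.333; a1+a2=14.585 < 17.333 ≤ a1+…+a3=28.985 → R3 fires; G=7 B=9 E=5
Draw 3: a1=15.372, a2=3.339, a3=10.800, a0=29.511; τ=−ln(0.1728)/29.511=0.059 → t=0.100; u2·a0=0.0626·29.511=1.847 ≤ a1=15.372 → R1 fires; G=6 B=10 E=7
Draw 4: a1=14.640, a2=2.862, a3=16.800, a0=34.302; τ=−ln(0.1207)/34.302=0.062 → t=0.161; u2·a0=0.3742·34.302=12.836 ≤ a1=14.640 → R1 fires; G=5 B=11 E=9
Draw 5: a1=13.420, a2=2.385, a3=23.760, a0=39.565; τ=−ln(0.0118)/39.565=0.112 → t=0.273; u2·a0=0.9163·39.565=36.253; a1+a2=15.805 < 36.253 ≤ a1+…+a3=39.565 → R3 fires; G=7 B=10 E=8
Draw 6: a1=17.080, a2=3.339, a3=19.200, a0=39.619; τ=−ln(0.2728)/39.619=0.033 → t=0.306 > T=0.28: stop.
Read off G at T=0.28: 7

G at T = 7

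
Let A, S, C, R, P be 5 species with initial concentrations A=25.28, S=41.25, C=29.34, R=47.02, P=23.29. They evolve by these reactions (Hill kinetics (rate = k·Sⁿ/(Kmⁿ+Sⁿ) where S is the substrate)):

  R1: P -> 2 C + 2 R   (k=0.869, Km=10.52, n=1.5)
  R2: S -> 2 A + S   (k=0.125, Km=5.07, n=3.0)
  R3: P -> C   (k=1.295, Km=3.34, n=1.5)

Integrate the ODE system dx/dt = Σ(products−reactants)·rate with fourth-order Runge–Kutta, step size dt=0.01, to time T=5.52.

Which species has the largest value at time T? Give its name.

Dominant species at T: R

RK4 with dt=0.01: 552 steps to T=5.52. Trajectory (selected grid times):
t=0.00: A=25.28 S=41.25 C=29.34 R=47.02 P=23.29
t=0.61: A=25.43 S=41.25 C=30.89 R=47.83 P=22.14
t=1.23: A=25.59 S=41.25 C=32.45 R=48.63 P=20.98
t=1.84: A=25.74 S=41.25 C=33.97 R=49.40 P=19.85
t=2.45: A=25.89 S=41.25 C=35.46 R=50.16 P=18.74
t=3.07: A=26.05 S=41.25 C=36.95 R=50.91 P=17.62
t=3.68: A=26.20 S=41.25 C=38.40 R=51.62 P=16.54
t=4.29: A=26.35 S=41.25 C=39.81 R=52.31 P=15.47
t=4.91: A=26.51 S=41.25 C=41.21 R=52.99 P=14.40
t=5.52: A=26.66 S=41.25 C=42.56 R=53.63 P=13.38
At T=5.52: A=26.66 S=41.25 C=42.56 R=53.63 P=13.38; the largest is R.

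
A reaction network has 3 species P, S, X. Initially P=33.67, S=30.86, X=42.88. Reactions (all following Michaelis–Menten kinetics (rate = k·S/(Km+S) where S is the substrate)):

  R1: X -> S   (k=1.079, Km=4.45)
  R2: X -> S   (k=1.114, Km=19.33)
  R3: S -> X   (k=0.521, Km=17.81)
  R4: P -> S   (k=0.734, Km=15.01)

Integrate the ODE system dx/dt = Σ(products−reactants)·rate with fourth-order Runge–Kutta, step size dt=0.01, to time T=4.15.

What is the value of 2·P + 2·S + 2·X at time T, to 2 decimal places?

Value at T = 214.82

Check how each reaction changes W = 2·P + 2·S + 2·X (weight of products minus weight of reactants):
R1: X -> S: (2·1) − (2·1) = 2 − 2 = 0
R2: X -> S: (2·1) − (2·1) = 2 − 2 = 0
R3: S -> X: (2·1) − (2·1) = 2 − 2 = 0
R4: P -> S: (2·1) − (2·1) = 2 − 2 = 0
Every reaction leaves W unchanged, so W is conserved and no simulation is needed: W(T) = W(0) = 2·33.67 + 2·30.86 + 2·42.88 = 214.82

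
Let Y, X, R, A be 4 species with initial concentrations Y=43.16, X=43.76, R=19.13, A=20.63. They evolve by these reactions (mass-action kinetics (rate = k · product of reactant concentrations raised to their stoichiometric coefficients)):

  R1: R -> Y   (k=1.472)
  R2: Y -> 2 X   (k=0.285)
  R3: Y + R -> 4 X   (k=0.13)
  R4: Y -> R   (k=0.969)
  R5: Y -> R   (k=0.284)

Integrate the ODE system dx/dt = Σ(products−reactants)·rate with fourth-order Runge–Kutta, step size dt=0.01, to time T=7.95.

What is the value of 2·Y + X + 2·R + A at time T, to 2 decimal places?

Check how each reaction changes W = 2·Y + X + 2·R + A (weight of products minus weight of reactants):
R1: R -> Y: (2·1) − (2·1) = 2 − 2 = 0
R2: Y -> 2 X: (1·2) − (2·1) = 2 − 2 = 0
R3: Y + R -> 4 X: (1·4) − (2·1 + 2·1) = 4 − 4 = 0
R4: Y -> R: (2·1) − (2·1) = 2 − 2 = 0
R5: Y -> R: (2·1) − (2·1) = 2 − 2 = 0
Every reaction leaves W unchanged, so W is conserved and no simulation is needed: W(T) = W(0) = 2·43.16 + 43.76 + 2·19.13 + 20.63 = 188.97

Value at T = 188.97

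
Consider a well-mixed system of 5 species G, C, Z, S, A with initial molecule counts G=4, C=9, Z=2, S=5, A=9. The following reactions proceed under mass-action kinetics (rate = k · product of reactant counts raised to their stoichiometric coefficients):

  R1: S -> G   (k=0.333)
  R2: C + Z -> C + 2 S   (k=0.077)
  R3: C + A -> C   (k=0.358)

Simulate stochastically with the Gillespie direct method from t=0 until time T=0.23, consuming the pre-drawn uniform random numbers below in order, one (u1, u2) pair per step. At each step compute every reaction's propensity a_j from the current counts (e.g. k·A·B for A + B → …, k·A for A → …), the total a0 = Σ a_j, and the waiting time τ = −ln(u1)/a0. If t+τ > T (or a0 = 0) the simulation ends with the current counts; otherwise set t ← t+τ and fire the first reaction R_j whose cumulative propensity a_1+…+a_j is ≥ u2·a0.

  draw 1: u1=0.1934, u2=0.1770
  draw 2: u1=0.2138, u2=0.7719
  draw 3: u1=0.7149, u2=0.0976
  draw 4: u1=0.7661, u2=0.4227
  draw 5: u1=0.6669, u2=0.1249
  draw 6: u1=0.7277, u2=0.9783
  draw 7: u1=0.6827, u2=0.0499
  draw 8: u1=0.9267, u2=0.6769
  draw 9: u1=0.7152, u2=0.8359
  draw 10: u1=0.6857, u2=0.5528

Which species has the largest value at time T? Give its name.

t=0.000: G=4 C=9 Z=2 S=5 A=9
Draw 1: a1=1.665, a2=1.386, a3=28.998, a0=32.049; τ=−ln(0.1934)/32.049=0.051 → t=0.051; u2·a0=0.1770·32.049=5.673; a1+a2=3.051 < 5.673 ≤ a1+…+a3=32.049 → R3 fires; G=4 C=9 Z=2 S=5 A=8
Draw 2: a1=1.665, a2=1.386, a3=25.776, a0=28.827; τ=−ln(0.2138)/28.827=0.054 → t=0.105; u2·a0=0.7719·28.827=22.252; a1+a2=3.051 < 22.252 ≤ a1+…+a3=28.827 → R3 fires; G=4 C=9 Z=2 S=5 A=7
Draw 3: a1=1.665, a2=1.386, a3=22.554, a0=25.605; τ=−ln(0.7149)/25.605=0.013 → t=0.118; u2·a0=0.0976·25.605=2.499; a1=1.665 < 2.499 ≤ a1+a2=3.051 → R2 fires; G=4 C=9 Z=1 S=7 A=7
Draw 4: a1=2.331, a2=0.693, a3=22.554, a0=25.578; τ=−ln(0.7661)/25.578=0.010 → t=0.128; u2·a0=0.4227·25.578=10.812; a1+a2=3.024 < 10.812 ≤ a1+…+a3=25.578 → R3 fires; G=4 C=9 Z=1 S=7 A=6
Draw 5: a1=2.331, a2=0.693, a3=19.332, a0=22.356; τ=−ln(0.6669)/22.356=0.018 → t=0.146; u2·a0=0.1249·22.356=2.792; a1=2.331 < 2.792 ≤ a1+a2=3.024 → R2 fires; G=4 C=9 Z=0 S=9 A=6
Draw 6: a1=2.997, a2=0.000, a3=19.332, a0=22.329; τ=−ln(0.7277)/22.329=0.014 → t=0.161; u2·a0=0.9783·22.329=21.844; a1+a2=2.997 < 21.844 ≤ a1+…+a3=22.329 → R3 fires; G=4 C=9 Z=0 S=9 A=5
Draw 7: a1=2.997, a2=0.000, a3=16.110, a0=19.107; τ=−ln(0.6827)/19.107=0.020 → t=0.181; u2·a0=0.0499·19.107=0.953 ≤ a1=2.997 → R1 fires; G=5 C=9 Z=0 S=8 A=5
Draw 8: a1=2.664, a2=0.000, a3=16.110, a0=18.774; τ=−ln(0.9267)/18.774=0.004 → t=0.185; u2·a0=0.6769·18.774=12.708; a1+a2=2.664 < 12.708 ≤ a1+…+a3=18.774 → R3 fires; G=5 C=9 Z=0 S=8 A=4
Draw 9: a1=2.664, a2=0.000, a3=12.888, a0=15.552; τ=−ln(0.7152)/15.552=0.022 → t=0.206; u2·a0=0.8359·15.552=13.000; a1+a2=2.664 < 13.000 ≤ a1+…+a3=15.552 → R3 fires; G=5 C=9 Z=0 S=8 A=3
Draw 10: a1=2.664, a2=0.000, a3=9.666, a0=12.330; τ=−ln(0.6857)/12.330=0.031 → t=0.237 > T=0.23: stop.
At T=0.23: G=5 C=9 Z=0 S=8 A=3; the largest is C.

Dominant species at T: C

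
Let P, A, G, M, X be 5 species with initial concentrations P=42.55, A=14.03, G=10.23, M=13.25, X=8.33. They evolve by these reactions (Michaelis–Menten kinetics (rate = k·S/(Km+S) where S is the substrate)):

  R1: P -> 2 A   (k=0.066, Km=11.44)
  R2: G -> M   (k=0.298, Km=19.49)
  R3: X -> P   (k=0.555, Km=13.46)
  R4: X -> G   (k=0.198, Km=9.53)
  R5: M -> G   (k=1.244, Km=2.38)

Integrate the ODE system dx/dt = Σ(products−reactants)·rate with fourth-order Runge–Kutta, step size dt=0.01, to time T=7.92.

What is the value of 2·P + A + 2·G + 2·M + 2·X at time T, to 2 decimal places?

Check how each reaction changes W = 2·P + A + 2·G + 2·M + 2·X (weight of products minus weight of reactants):
R1: P -> 2 A: (1·2) − (2·1) = 2 − 2 = 0
R2: G -> M: (2·1) − (2·1) = 2 − 2 = 0
R3: X -> P: (2·1) − (2·1) = 2 − 2 = 0
R4: X -> G: (2·1) − (2·1) = 2 − 2 = 0
R5: M -> G: (2·1) − (2·1) = 2 − 2 = 0
Every reaction leaves W unchanged, so W is conserved and no simulation is needed: W(T) = W(0) = 2·42.55 + 14.03 + 2·10.23 + 2·13.25 + 2·8.33 = 162.75

Value at T = 162.75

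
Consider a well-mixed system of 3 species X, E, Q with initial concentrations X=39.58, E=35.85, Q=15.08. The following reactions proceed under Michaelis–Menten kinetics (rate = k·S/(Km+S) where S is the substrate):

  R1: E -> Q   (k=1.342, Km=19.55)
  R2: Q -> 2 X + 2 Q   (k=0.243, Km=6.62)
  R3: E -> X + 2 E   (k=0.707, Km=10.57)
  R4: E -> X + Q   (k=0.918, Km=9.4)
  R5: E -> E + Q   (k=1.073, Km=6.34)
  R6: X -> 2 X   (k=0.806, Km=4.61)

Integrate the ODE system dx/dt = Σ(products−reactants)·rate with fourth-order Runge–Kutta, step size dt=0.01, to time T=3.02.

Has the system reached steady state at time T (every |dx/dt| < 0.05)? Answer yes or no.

RK4 with dt=0.01: 302 steps to T=3.02. Trajectory (selected grid times):
t=0.00: X=39.58 E=35.85 Q=15.08
t=0.34: X=40.37 E=35.49 Q=15.99
t=0.67: X=41.15 E=35.15 Q=16.87
t=1.01: X=41.94 E=34.79 Q=17.78
t=1.34: X=42.72 E=34.45 Q=18.66
t=1.68: X=43.52 E=34.10 Q=19.56
t=2.01: X=44.29 E=33.76 Q=20.44
t=2.35: X=45.09 E=33.41 Q=21.34
t=2.68: X=45.87 E=33.07 Q=22.22
t=3.02: X=46.67 E=32.73 Q=23.11
Rates at T: R1=0.8401, R2=0.1889, R3=0.5344, R4=0.7132, R5=0.8989, R6=0.7335
dx/dt at T (Σ net stoichiometry × rate): X=+2.3589, E=-1.0189, Q=+2.6410
Largest |dx/dt| is |+2.6410| (Q) ≥ 0.05 → not steady.

Steady state at T: no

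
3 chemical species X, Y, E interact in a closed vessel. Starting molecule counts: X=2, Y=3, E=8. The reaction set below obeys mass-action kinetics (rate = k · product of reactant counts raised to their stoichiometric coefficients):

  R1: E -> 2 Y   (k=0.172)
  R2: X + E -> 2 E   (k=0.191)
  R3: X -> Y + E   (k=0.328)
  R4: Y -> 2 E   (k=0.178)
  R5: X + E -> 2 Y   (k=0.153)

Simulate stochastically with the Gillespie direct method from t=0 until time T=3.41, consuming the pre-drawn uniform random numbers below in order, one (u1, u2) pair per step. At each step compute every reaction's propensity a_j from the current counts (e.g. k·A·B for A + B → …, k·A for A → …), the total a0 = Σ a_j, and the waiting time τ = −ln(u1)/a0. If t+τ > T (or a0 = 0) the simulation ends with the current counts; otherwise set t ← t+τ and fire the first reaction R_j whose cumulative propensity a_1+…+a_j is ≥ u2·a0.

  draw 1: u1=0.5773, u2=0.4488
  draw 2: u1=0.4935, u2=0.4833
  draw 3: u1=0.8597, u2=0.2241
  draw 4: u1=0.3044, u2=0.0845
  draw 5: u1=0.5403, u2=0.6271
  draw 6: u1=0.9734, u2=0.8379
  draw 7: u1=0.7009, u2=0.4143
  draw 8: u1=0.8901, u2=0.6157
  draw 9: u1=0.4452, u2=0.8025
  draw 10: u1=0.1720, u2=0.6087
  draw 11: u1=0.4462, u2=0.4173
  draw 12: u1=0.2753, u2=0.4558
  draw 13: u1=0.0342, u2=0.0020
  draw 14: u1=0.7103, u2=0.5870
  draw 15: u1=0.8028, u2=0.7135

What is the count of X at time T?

t=0.000: X=2 Y=3 E=8
Draw 1: a1=1.376, a2=3.056, a3=0.656, a4=0.534, a5=2.448, a0=8.070; τ=−ln(0.5773)/8.070=0.068 → t=0.068; u2·a0=0.4488·8.070=3.622; a1=1.376 < 3.622 ≤ a1+a2=4.432 → R2 fires; X=1 Y=3 E=9
Draw 2: a1=1.548, a2=1.719, a3=0.328, a4=0.534, a5=1.377, a0=5.506; τ=−ln(0.4935)/5.506=0.128 → t=0.196; u2·a0=0.4833·5.506=2.661; a1=1.548 < 2.661 ≤ a1+a2=3.267 → R2 fires; X=0 Y=3 E=10
Draw 3: a1=1.720, a2=0.000, a3=0.000, a4=0.534, a5=0.000, a0=2.254; τ=−ln(0.8597)/2.254=0.067 → t=0.263; u2·a0=0.2241·2.254=0.505 ≤ a1=1.720 → R1 fires; X=0 Y=5 E=9
Draw 4: a1=1.548, a2=0.000, a3=0.000, a4=0.890, a5=0.000, a0=2.438; τ=−ln(0.3044)/2.438=0.488 → t=0.751; u2·a0=0.0845·2.438=0.206 ≤ a1=1.548 → R1 fires; X=0 Y=7 E=8
Draw 5: a1=1.376, a2=0.000, a3=0.000, a4=1.246, a5=0.000, a0=2.622; τ=−ln(0.5403)/2.622=0.235 → t=0.986; u2·a0=0.6271·2.622=1.644; a1+…+a3=1.376 < 1.644 ≤ a1+…+a4=2.622 → R4 fires; X=0 Y=6 E=10
Draw 6: a1=1.720, a2=0.000, a3=0.000, a4=1.068, a5=0.000, a0=2.788; τ=−ln(0.9734)/2.788=0.010 → t=0.996; u2·a0=0.8379·2.788=2.336; a1+…+a3=1.720 < 2.336 ≤ a1+…+a4=2.788 → R4 fires; X=0 Y=5 E=12
Draw 7: a1=2.064, a2=0.000, a3=0.000, a4=0.890, a5=0.000, a0=2.954; τ=−ln(0.7009)/2.954=0.120 → t=1.116; u2·a0=0.4143·2.954=1.224 ≤ a1=2.064 → R1 fires; X=0 Y=7 E=11
Draw 8: a1=1.892, a2=0.000, a3=0.000, a4=1.246, a5=0.000, a0=3.138; τ=−ln(0.8901)/3.138=0.037 → t=1.153; u2·a0=0.6157·3.138=1.932; a1+…+a3=1.892 < 1.932 ≤ a1+…+a4=3.138 → R4 fires; X=0 Y=6 E=13
Draw 9: a1=2.236, a2=0.000, a3=0.000, a4=1.068, a5=0.000, a0=3.304; τ=−ln(0.4452)/3.304=0.245 → t=1.398; u2·a0=0.8025·3.304=2.651; a1+…+a3=2.236 < 2.651 ≤ a1+…+a4=3.304 → R4 fires; X=0 Y=5 E=15
Draw 10: a1=2.580, a2=0.000, a3=0.000, a4=0.890, a5=0.000, a0=3.470; τ=−ln(0.1720)/3.470=0.507 → t=1.905; u2·a0=0.6087·3.470=2.112 ≤ a1=2.580 → R1 fires; X=0 Y=7 E=14
Draw 11: a1=2.408, a2=0.000, a3=0.000, a4=1.246, a5=0.000, a0=3.654; τ=−ln(0.4462)/3.654=0.221 → t=2.126; u2·a0=0.4173·3.654=1.525 ≤ a1=2.408 → R1 fires; X=0 Y=9 E=13
Draw 12: a1=2.236, a2=0.000, a3=0.000, a4=1.602, a5=0.000, a0=3.838; τ=−ln(0.2753)/3.838=0.336 → t=2.462; u2·a0=0.4558·3.838=1.749 ≤ a1=2.236 → R1 fires; X=0 Y=11 E=12
Draw 13: a1=2.064, a2=0.000, a3=0.000, a4=1.958, a5=0.000, a0=4.022; τ=−ln(0.0342)/4.022=0.839 → t=3.302; u2·a0=0.0020·4.022=0.008 ≤ a1=2.064 → R1 fires; X=0 Y=13 E=11
Draw 14: a1=1.892, a2=0.000, a3=0.000, a4=2.314, a5=0.000, a0=4.206; τ=−ln(0.7103)/4.206=0.081 → t=3.383; u2·a0=0.5870·4.206=2.469; a1+…+a3=1.892 < 2.469 ≤ a1+…+a4=4.206 → R4 fires; X=0 Y=12 E=13
Draw 15: a1=2.236, a2=0.000, a3=0.000, a4=2.136, a5=0.000, a0=4.372; τ=−ln(0.8028)/4.372=0.050 → t=3.433 > T=3.41: stop.
Read off X at T=3.41: 0

X at T = 0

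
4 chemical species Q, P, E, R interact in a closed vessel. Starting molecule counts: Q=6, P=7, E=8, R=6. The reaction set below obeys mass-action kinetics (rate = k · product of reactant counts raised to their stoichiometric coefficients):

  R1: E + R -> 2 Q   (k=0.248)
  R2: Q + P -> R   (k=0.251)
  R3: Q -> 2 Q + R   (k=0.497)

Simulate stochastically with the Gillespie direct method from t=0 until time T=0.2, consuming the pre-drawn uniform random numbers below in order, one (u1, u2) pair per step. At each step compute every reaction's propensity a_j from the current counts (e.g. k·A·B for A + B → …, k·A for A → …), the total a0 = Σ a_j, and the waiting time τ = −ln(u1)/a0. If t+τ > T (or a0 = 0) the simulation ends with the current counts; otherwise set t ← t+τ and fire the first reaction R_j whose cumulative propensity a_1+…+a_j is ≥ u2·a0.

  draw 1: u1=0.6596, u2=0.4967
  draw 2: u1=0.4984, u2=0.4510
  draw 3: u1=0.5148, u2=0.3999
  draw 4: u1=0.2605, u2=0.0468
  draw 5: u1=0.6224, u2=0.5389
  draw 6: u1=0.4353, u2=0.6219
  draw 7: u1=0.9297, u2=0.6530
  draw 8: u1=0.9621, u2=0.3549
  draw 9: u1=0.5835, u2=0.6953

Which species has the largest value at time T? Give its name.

t=0.000: Q=6 P=7 E=8 R=6
Draw 1: a1=11.904, a2=10.542, a3=2.982, a0=25.428; τ=−ln(0.6596)/25.428=0.016 → t=0.016; u2·a0=0.4967·25.428=12.630; a1=11.904 < 12.630 ≤ a1+a2=22.446 → R2 fires; Q=5 P=6 E=8 R=7
Draw 2: a1=13.888, a2=7.530, a3=2.485, a0=23.903; τ=−ln(0.4984)/23.903=0.029 → t=0.045; u2·a0=0.4510·23.903=10.780 ≤ a1=13.888 → R1 fires; Q=7 P=6 E=7 R=6
Draw 3: a1=10.416, a2=10.542, a3=3.479, a0=24.437; τ=−ln(0.5148)/24.437=0.027 → t=0.073; u2·a0=0.3999·24.437=9.772 ≤ a1=10.416 → R1 fires; Q=9 P=6 E=6 R=5
Draw 4: a1=7.440, a2=13.554, a3=4.473, a0=25.467; τ=−ln(0.2605)/25.467=0.053 → t=0.125; u2·a0=0.0468·25.467=1.192 ≤ a1=7.440 → R1 fires; Q=11 P=6 E=5 R=4
Draw 5: a1=4.960, a2=16.566, a3=5.467, a0=26.993; τ=−ln(0.6224)/26.993=0.018 → t=0.143; u2·a0=0.5389·26.993=14.547; a1=4.960 < 14.547 ≤ a1+a2=21.526 → R2 fires; Q=10 P=5 E=5 R=5
Draw 6: a1=6.200, a2=12.550, a3=4.970, a0=23.720; τ=−ln(0.4353)/23.720=0.035 → t=0.178; u2·a0=0.6219·23.720=14.751; a1=6.200 < 14.751 ≤ a1+a2=18.750 → R2 fires; Q=9 P=4 E=5 R=6
Draw 7: a1=7.440, a2=9.036, a3=4.473, a0=20.949; τ=−ln(0.9297)/20.949=0.003 → t=0.182; u2·a0=0.6530·20.949=13.680; a1=7.440 < 13.680 ≤ a1+a2=16.476 → R2 fires; Q=8 P=3 E=5 R=7
Draw 8: a1=8.680, a2=6.024, a3=3.976, a0=18.680; τ=−ln(0.9621)/18.680=0.002 → t=0.184; u2·a0=0.3549·18.680=6.630 ≤ a1=8.680 → R1 fires; Q=10 P=3 E=4 R=6
Draw 9: a1=5.952, a2=7.530, a3=4.970, a0=18.452; τ=−ln(0.5835)/18.452=0.029 → t=0.213 > T=0.2: stop.
At T=0.2: Q=10 P=3 E=4 R=6; the largest is Q.

Dominant species at T: Q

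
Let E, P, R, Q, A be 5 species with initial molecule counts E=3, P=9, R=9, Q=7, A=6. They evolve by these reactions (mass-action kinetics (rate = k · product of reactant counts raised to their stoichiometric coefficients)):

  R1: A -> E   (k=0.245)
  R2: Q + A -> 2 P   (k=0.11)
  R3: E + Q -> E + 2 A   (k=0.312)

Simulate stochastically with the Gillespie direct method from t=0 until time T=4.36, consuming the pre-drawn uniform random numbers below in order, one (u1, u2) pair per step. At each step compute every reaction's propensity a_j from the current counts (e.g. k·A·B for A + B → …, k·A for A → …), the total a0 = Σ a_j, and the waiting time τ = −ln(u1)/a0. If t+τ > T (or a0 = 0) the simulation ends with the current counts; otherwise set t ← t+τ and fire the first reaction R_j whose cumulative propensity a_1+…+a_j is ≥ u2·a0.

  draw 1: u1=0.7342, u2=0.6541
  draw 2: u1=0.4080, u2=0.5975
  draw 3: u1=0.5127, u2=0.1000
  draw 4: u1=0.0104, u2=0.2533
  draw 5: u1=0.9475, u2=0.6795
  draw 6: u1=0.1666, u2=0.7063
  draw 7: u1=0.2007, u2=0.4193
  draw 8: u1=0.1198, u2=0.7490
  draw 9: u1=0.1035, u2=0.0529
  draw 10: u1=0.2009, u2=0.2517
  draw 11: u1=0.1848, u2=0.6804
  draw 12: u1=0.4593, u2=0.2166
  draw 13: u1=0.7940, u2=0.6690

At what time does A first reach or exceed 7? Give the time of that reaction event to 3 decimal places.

Threshold first reached at t = 0.024

t=0.000: E=3 P=9 R=9 Q=7 A=6
Draw 1: a1=1.470, a2=4.620, a3=6.552, a0=12.642; τ=−ln(0.7342)/12.642=0.024 → t=0.024; u2·a0=0.6541·12.642=8.269; a1+a2=6.090 < 8.269 ≤ a1+…+a3=12.642 → R3 fires; E=3 P=9 R=9 Q=6 A=8
Draw 2: a1=1.960, a2=5.280, a3=5.616, a0=12.856; τ=−ln(0.4080)/12.856=0.070 → t=0.094; u2·a0=0.5975·12.856=7.681; a1+a2=7.240 < 7.681 ≤ a1+…+a3=12.856 → R3 fires; E=3 P=9 R=9 Q=5 A=10
Draw 3: a1=2.450, a2=5.500, a3=4.680, a0=12.630; τ=−ln(0.5127)/12.630=0.053 → t=0.147; u2·a0=0.1000·12.630=1.263 ≤ a1=2.450 → R1 fires; E=4 P=9 R=9 Q=5 A=9
Draw 4: a1=2.205, a2=4.950, a3=6.240, a0=13.395; τ=−ln(0.0104)/13.395=0.341 → t=0.488; u2·a0=0.2533·13.395=3.393; a1=2.205 < 3.393 ≤ a1+a2=7.155 → R2 fires; E=4 P=11 R=9 Q=4 A=8
Draw 5: a1=1.960, a2=3.520, a3=4.992, a0=10.472; τ=−ln(0.9475)/10.472=0.005 → t=0.493; u2·a0=0.6795·10.472=7.116; a1+a2=5.480 < 7.116 ≤ a1+…+a3=10.472 → R3 fires; E=4 P=11 R=9 Q=3 A=10
Draw 6: a1=2.450, a2=3.300, a3=3.744, a0=9.494; τ=−ln(0.1666)/9.494=0.189 → t=0.682; u2·a0=0.7063·9.494=6.706; a1+a2=5.750 < 6.706 ≤ a1+…+a3=9.494 → R3 fires; E=4 P=11 R=9 Q=2 A=12
Draw 7: a1=2.940, a2=2.640, a3=2.496, a0=8.076; τ=−ln(0.2007)/8.076=0.199 → t=0.881; u2·a0=0.4193·8.076=3.386; a1=2.940 < 3.386 ≤ a1+a2=5.580 → R2 fires; E=4 P=13 R=9 Q=1 A=11
Draw 8: a1=2.695, a2=1.210, a3=1.248, a0=5.153; τ=−ln(0.1198)/5.153=0.412 → t=1.292; u2·a0=0.7490·5.153=3.860; a1=2.695 < 3.860 ≤ a1+a2=3.905 → R2 fires; E=4 P=15 R=9 Q=0 A=10
Draw 9: a1=2.450, a2=0.000, a3=0.000, a0=2.450; τ=−ln(0.1035)/2.450=0.926 → t=2.218; u2·a0=0.0529·2.450=0.130 ≤ a1=2.450 → R1 fires; E=5 P=15 R=9 Q=0 A=9
Draw 10: a1=2.205, a2=0.000, a3=0.000, a0=2.205; τ=−ln(0.2009)/2.205=0.728 → t=2.946; u2·a0=0.2517·2.205=0.555 ≤ a1=2.205 → R1 fires; E=6 P=15 R=9 Q=0 A=8
Draw 11: a1=1.960, a2=0.000, a3=0.000, a0=1.960; τ=−ln(0.1848)/1.960=0.861 → t=3.808; u2·a0=0.6804·1.960=1.334 ≤ a1=1.960 → R1 fires; E=7 P=15 R=9 Q=0 A=7
Draw 12: a1=1.715, a2=0.000, a3=0.000, a0=1.715; τ=−ln(0.4593)/1.715=0.454 → t=4.261; u2·a0=0.2166·1.715=0.371 ≤ a1=1.715 → R1 fires; E=8 P=15 R=9 Q=0 A=6
Draw 13: a1=1.470, a2=0.000, a3=0.000, a0=1.470; τ=−ln(0.7940)/1.470=0.157 → t=4.418 > T=4.36: stop.
A first becomes ≥ 7 when it reaches 8 at the event at t=0.024.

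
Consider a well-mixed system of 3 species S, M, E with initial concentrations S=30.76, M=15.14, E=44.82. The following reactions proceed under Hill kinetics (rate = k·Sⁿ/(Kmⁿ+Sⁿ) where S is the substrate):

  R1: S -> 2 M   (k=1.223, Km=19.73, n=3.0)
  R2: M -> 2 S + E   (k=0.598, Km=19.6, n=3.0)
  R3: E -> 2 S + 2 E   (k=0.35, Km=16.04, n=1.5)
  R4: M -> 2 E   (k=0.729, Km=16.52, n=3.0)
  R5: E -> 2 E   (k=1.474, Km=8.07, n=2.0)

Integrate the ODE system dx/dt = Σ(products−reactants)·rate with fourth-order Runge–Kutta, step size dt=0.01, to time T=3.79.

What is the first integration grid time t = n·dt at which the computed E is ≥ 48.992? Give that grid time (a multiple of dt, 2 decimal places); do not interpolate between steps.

Threshold first reached at t = 1.58

RK4 with dt=0.01: 379 steps to T=3.79. Trajectory (selected grid times):
t=0.00: S=30.76 M=15.14 E=44.82
t=0.42: S=30.76 M=15.73 E=45.90
t=0.84: S=30.78 M=16.31 E=47.00
t=1.26: S=30.81 M=16.88 E=48.13
t=1.57: S=30.84 M=17.28 E=48.98
t=1.58: S=30.84 M=17.30 E=49.01
t=1.68: S=30.85 M=17.43 E=49.28
t=2.11: S=30.90 M=17.98 E=50.48
t=2.53: S=30.97 M=18.51 E=51.67
t=2.95: S=31.05 M=19.02 E=52.89
t=3.37: S=31.14 M=19.53 E=54.12
t=3.79: S=31.23 M=20.03 E=55.36
E(1.57)=48.978 < 48.992 but E(1.58)=49.005 ≥ 48.992, so the first grid time is t=1.58.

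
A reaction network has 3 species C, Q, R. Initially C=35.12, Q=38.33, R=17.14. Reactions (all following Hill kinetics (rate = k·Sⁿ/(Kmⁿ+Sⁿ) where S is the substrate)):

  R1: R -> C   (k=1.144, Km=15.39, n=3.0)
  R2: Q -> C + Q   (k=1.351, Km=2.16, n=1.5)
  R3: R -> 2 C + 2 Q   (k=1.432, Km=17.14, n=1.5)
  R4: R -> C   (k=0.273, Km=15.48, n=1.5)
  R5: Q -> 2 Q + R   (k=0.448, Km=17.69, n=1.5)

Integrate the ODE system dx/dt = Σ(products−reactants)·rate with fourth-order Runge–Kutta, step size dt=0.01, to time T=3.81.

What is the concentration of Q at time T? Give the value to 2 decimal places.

Q at T = 44.60

RK4 with dt=0.01: 381 steps to T=3.81. Trajectory (selected grid times):
t=0.00: C=35.12 Q=38.33 R=17.14
t=0.42: C=36.61 Q=39.07 R=16.65
t=0.85: C=38.11 Q=39.81 R=16.17
t=1.27: C=39.55 Q=40.53 R=15.72
t=1.69: C=40.97 Q=41.23 R=15.29
t=2.12: C=42.39 Q=41.94 R=14.87
t=2.54: C=43.76 Q=42.62 R=14.47
t=2.96: C=45.11 Q=43.28 R=14.09
t=3.39: C=46.47 Q=43.96 R=13.72
t=3.81: C=47.77 Q=44.60 R=13.38
Read off Q at T=3.81: 44.60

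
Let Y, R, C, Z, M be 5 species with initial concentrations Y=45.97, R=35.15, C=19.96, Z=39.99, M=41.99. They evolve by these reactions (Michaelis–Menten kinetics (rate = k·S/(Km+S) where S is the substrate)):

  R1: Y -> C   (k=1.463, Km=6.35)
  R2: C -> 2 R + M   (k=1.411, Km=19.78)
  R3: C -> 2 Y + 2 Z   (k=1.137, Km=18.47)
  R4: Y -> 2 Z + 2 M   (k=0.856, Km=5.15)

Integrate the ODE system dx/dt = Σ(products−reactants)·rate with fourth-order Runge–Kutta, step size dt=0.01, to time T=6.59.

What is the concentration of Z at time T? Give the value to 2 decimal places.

RK4 with dt=0.01: 659 steps to T=6.59. Trajectory (selected grid times):
t=0.00: Y=45.97 R=35.15 C=19.96 Z=39.99 M=41.99
t=0.73: Y=45.33 R=36.18 C=19.95 Z=41.98 M=43.63
t=1.46: Y=44.70 R=37.22 C=19.94 Z=43.96 M=45.27
t=2.20: Y=44.06 R=38.27 C=19.92 Z=45.97 M=46.93
t=2.93: Y=43.43 R=39.30 C=19.91 Z=47.95 M=48.56
t=3.66: Y=42.80 R=40.33 C=19.89 Z=49.92 M=50.20
t=4.39: Y=42.17 R=41.37 C=19.87 Z=51.90 M=51.83
t=5.13: Y=41.54 R=42.41 C=19.86 Z=53.90 M=53.48
t=5.86: Y=40.92 R=43.44 C=19.84 Z=55.87 M=55.11
t=6.59: Y=40.30 R=44.48 C=19.81 Z=57.84 M=56.73
Read off Z at T=6.59: 57.84

Z at T = 57.84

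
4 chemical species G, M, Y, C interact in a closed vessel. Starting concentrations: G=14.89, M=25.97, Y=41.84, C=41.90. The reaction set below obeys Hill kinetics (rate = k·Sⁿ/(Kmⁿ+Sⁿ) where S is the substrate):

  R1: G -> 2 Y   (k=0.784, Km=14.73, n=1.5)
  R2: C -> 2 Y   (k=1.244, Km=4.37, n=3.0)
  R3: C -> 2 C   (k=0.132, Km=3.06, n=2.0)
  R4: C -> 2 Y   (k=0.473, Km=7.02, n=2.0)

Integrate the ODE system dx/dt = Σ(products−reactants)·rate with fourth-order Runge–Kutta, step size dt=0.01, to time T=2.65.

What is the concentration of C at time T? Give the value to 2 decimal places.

RK4 with dt=0.01: 265 steps to T=2.65. Trajectory (selected grid times):
t=0.00: G=14.89 M=25.97 Y=41.84 C=41.90
t=0.29: G=14.78 M=25.97 Y=43.06 C=41.44
t=0.59: G=14.66 M=25.97 Y=44.31 C=40.97
t=0.88: G=14.55 M=25.97 Y=45.53 C=40.52
t=1.18: G=14.43 M=25.97 Y=46.78 C=40.05
t=1.47: G=14.32 M=25.97 Y=47.99 C=39.59
t=1.77: G=14.20 M=25.97 Y=49.24 C=39.12
t=2.06: G=14.09 M=25.97 Y=50.44 C=38.67
t=2.36: G=13.98 M=25.97 Y=51.69 C=38.19
t=2.65: G=13.87 M=25.97 Y=52.89 C=37.74
Read off C at T=2.65: 37.74

C at T = 37.74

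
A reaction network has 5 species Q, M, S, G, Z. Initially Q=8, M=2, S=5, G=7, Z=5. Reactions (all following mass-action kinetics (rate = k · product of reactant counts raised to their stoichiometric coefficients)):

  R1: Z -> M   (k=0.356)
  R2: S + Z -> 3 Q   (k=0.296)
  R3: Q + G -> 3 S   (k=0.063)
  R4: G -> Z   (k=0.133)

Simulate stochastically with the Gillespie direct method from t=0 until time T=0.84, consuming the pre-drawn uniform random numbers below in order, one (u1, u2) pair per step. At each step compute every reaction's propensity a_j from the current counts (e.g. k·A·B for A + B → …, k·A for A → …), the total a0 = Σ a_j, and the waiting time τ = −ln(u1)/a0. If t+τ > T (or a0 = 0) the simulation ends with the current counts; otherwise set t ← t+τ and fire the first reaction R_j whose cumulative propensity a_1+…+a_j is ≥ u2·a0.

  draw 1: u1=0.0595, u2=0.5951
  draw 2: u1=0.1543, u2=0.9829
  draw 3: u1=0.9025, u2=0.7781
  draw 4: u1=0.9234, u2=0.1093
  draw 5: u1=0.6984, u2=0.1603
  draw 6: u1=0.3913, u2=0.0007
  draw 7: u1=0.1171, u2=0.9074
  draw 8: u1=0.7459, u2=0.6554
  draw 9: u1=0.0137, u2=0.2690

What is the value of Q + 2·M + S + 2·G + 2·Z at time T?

Value at T = 41

Check how each reaction changes W = Q + 2·M + S + 2·G + 2·Z (weight of products minus weight of reactants):
R1: Z -> M: (2·1) − (2·1) = 2 − 2 = 0
R2: S + Z -> 3 Q: (1·3) − (1·1 + 2·1) = 3 − 3 = 0
R3: Q + G -> 3 S: (1·3) − (1·1 + 2·1) = 3 − 3 = 0
R4: G -> Z: (2·1) − (2·1) = 2 − 2 = 0
Every reaction leaves W unchanged, so W is conserved and no simulation is needed: W(T) = W(0) = 8 + 2·2 + 5 + 2·7 + 2·5 = 41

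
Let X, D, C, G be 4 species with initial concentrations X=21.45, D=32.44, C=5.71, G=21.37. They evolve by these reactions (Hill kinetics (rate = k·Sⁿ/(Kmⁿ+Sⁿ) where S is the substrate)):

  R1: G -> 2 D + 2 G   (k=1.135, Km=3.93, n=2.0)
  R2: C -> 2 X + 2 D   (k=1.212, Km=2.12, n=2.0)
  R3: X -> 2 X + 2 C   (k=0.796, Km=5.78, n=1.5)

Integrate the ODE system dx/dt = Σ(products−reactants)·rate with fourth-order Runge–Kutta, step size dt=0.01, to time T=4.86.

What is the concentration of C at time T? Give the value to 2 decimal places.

RK4 with dt=0.01: 486 steps to T=4.86. Trajectory (selected grid times):
t=0.00: X=21.45 D=32.44 C=5.71 G=21.37
t=0.54: X=22.98 D=34.78 C=5.89 G=21.96
t=1.08: X=24.53 D=37.13 C=6.08 G=22.56
t=1.62: X=26.09 D=39.49 C=6.27 G=23.15
t=2.16: X=27.66 D=41.87 C=6.46 G=23.75
t=2.70: X=29.24 D=44.24 C=6.65 G=24.35
t=3.24: X=30.82 D=46.63 C=6.85 G=24.94
t=3.78: X=32.42 D=49.03 C=7.05 G=25.54
t=4.32: X=34.03 D=51.43 C=7.25 G=26.14
t=4.86: X=35.64 D=53.83 C=7.45 G=26.74
Read off C at T=4.86: 7.45

C at T = 7.45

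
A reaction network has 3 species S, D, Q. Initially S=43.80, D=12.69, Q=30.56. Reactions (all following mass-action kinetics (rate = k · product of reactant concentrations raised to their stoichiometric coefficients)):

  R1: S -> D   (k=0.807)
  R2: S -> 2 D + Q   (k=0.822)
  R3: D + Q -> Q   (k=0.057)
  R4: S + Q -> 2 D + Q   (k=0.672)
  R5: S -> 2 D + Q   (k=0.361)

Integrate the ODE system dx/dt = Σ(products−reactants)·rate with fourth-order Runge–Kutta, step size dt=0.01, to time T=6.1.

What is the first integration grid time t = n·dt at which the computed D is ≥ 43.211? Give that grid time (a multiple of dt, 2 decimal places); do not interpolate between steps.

Threshold first reached at t = 0.03

RK4 with dt=0.01: 610 steps to T=6.1. Trajectory (selected grid times):
t=0.00: S=43.80 D=12.69 Q=30.56
t=0.02: S=27.75 D=43.20 Q=31.39
t=0.03: S=22.00 D=53.61 Q=31.69
t=0.68: S=0.00 D=29.91 Q=32.79
t=1.36: S=0.00 D=8.39 Q=32.79
t=2.03: S=0.00 D=2.40 Q=32.79
t=2.71: S=0.00 D=0.67 Q=32.79
t=3.39: S=0.00 D=0.19 Q=32.79
t=4.07: S=0.00 D=0.05 Q=32.79
t=4.74: S=0.00 D=0.02 Q=32.79
t=5.42: S=0.00 D=0.00 Q=32.79
t=6.10: S=0.00 D=0.00 Q=32.79
D(0.02)=43.196 < 43.211 but D(0.03)=53.606 ≥ 43.211, so the first grid time is t=0.03.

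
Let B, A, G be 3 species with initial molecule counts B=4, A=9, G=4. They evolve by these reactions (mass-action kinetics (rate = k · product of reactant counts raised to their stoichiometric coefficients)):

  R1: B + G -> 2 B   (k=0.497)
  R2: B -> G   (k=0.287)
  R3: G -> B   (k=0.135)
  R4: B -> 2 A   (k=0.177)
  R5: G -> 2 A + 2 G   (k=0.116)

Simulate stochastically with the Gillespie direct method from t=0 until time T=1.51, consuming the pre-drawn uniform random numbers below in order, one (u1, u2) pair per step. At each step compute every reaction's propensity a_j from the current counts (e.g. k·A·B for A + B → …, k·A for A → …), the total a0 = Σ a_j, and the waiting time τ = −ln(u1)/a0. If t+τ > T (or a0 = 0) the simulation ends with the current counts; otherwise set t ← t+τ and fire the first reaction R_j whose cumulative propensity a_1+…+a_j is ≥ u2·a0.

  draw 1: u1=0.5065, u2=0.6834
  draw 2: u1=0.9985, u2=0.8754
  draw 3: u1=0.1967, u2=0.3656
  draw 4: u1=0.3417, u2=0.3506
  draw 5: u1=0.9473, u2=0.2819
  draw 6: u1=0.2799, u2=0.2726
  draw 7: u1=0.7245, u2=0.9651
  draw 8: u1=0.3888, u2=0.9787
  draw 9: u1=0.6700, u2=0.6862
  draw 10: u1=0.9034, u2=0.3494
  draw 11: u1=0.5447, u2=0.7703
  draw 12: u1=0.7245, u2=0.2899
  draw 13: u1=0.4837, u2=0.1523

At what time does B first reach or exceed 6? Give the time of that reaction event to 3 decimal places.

Threshold first reached at t = 0.063

t=0.000: B=4 A=9 G=4
Draw 1: a1=7.952, a2=1.148, a3=0.540, a4=0.708, a5=0.464, a0=10.812; τ=−ln(0.5065)/10.812=0.063 → t=0.063; u2·a0=0.6834·10.812=7.389 ≤ a1=7.952 → R1 fires; B=5 A=9 G=3
Draw 2: a1=7.455, a2=1.435, a3=0.405, a4=0.885, a5=0.348, a0=10.528; τ=−ln(0.9985)/10.528=0.000 → t=0.063; u2·a0=0.8754·10.528=9.216; a1+a2=8.890 < 9.216 ≤ a1+…+a3=9.295 → R3 fires; B=6 A=9 G=2
Draw 3: a1=5.964, a2=1.722, a3=0.270, a4=1.062, a5=0.232, a0=9.250; τ=−ln(0.1967)/9.250=0.176 → t=0.239; u2·a0=0.3656·9.250=3.382 ≤ a1=5.964 → R1 fires; B=7 A=9 G=1
Draw 4: a1=3.479, a2=2.009, a3=0.135, a4=1.239, a5=0.116, a0=6.978; τ=−ln(0.3417)/6.978=0.154 → t=0.393; u2·a0=0.3506·6.978=2.446 ≤ a1=3.479 → R1 fires; B=8 A=9 G=0
Draw 5: a1=0.000, a2=2.296, a3=0.000, a4=1.416, a5=0.000, a0=3.712; τ=−ln(0.9473)/3.712=0.015 → t=0.407; u2·a0=0.2819·3.712=1.046; a1=0.000 < 1.046 ≤ a1+a2=2.296 → R2 fires; B=7 A=9 G=1
Draw 6: a1=3.479, a2=2.009, a3=0.135, a4=1.239, a5=0.116, a0=6.978; τ=−ln(0.2799)/6.978=0.182 → t=0.590; u2·a0=0.2726·6.978=1.902 ≤ a1=3.479 → R1 fires; B=8 A=9 G=0
Draw 7: a1=0.000, a2=2.296, a3=0.000, a4=1.416, a5=0.000, a0=3.712; τ=−ln(0.7245)/3.712=0.087 → t=0.677; u2·a0=0.9651·3.712=3.582; a1+…+a3=2.296 < 3.582 ≤ a1+…+a4=3.712 → R4 fires; B=7 A=11 G=0
Draw 8: a1=0.000, a2=2.009, a3=0.000, a4=1.239, a5=0.000, a0=3.248; τ=−ln(0.3888)/3.248=0.291 → t=0.967; u2·a0=0.9787·3.248=3.179; a1+…+a3=2.009 < 3.179 ≤ a1+…+a4=3.248 → R4 fires; B=6 A=13 G=0
Draw 9: a1=0.000, a2=1.722, a3=0.000, a4=1.062, a5=0.000, a0=2.784; τ=−ln(0.6700)/2.784=0.144 → t=1.111; u2·a0=0.6862·2.784=1.910; a1+…+a3=1.722 < 1.910 ≤ a1+…+a4=2.784 → R4 fires; B=5 A=15 G=0
Draw 10: a1=0.000, a2=1.435, a3=0.000, a4=0.885, a5=0.000, a0=2.320; τ=−ln(0.9034)/2.320=0.044 → t=1.155; u2·a0=0.3494·2.320=0.811; a1=0.000 < 0.811 ≤ a1+a2=1.435 → R2 fires; B=4 A=15 G=1
Draw 11: a1=1.988, a2=1.148, a3=0.135, a4=0.708, a5=0.116, a0=4.095; τ=−ln(0.5447)/4.095=0.148 → t=1.303; u2·a0=0.7703·4.095=3.154; a1+a2=3.136 < 3.154 ≤ a1+…+a3=3.271 → R3 fires; B=5 A=15 G=0
Draw 12: a1=0.000, a2=1.435, a3=0.000, a4=0.885, a5=0.000, a0=2.320; τ=−ln(0.7245)/2.320=0.139 → t=1.442; u2·a0=0.2899·2.320=0.673; a1=0.000 < 0.673 ≤ a1+a2=1.435 → R2 fires; B=4 A=15 G=1
Draw 13: a1=1.988, a2=1.148, a3=0.135, a4=0.708, a5=0.116, a0=4.095; τ=−ln(0.4837)/4.095=0.177 → t=1.620 > T=1.51: stop.
B first becomes ≥ 6 when it reaches 6 at the event at t=0.063.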